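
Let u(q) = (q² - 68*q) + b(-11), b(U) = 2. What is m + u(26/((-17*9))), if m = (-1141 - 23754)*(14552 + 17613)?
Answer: -18744702006077/23409 ≈ -8.0075e+8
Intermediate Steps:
m = -800747675 (m = -24895*32165 = -800747675)
u(q) = 2 + q² - 68*q (u(q) = (q² - 68*q) + 2 = 2 + q² - 68*q)
m + u(26/((-17*9))) = -800747675 + (2 + (26/((-17*9)))² - 1768/((-17*9))) = -800747675 + (2 + (26/(-153))² - 1768/(-153)) = -800747675 + (2 + (26*(-1/153))² - 1768*(-1)/153) = -800747675 + (2 + (-26/153)² - 68*(-26/153)) = -800747675 + (2 + 676/23409 + 104/9) = -800747675 + 317998/23409 = -18744702006077/23409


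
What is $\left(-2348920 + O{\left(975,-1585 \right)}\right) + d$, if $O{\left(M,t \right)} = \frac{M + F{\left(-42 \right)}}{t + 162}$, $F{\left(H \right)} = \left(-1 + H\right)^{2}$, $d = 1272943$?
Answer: $- \frac{1531118095}{1423} \approx -1.076 \cdot 10^{6}$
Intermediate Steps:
$O{\left(M,t \right)} = \frac{1849 + M}{162 + t}$ ($O{\left(M,t \right)} = \frac{M + \left(-1 - 42\right)^{2}}{t + 162} = \frac{M + \left(-43\right)^{2}}{162 + t} = \frac{M + 1849}{162 + t} = \frac{1849 + M}{162 + t}$)
$\left(-2348920 + O{\left(975,-1585 \right)}\right) + d = \left(-2348920 + \frac{1849 + 975}{162 - 1585}\right) + 1272943 = \left(-2348920 + \frac{1}{-1423} \cdot 2824\right) + 1272943 = \left(-2348920 - \frac{2824}{1423}\right) + 1272943 = - \frac{3342515984}{1423} + 1272943 = - \frac{1531118095}{1423}$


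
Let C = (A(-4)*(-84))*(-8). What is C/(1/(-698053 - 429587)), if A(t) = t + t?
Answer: 6062192640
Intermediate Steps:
A(t) = 2*t
C = -5376 (C = ((2*(-4))*(-84))*(-8) = -8*(-84)*(-8) = 672*(-8) = -5376)
C/(1/(-698053 - 429587)) = -5376/(1/(-698053 - 429587)) = -5376/(1/(-1127640)) = -5376/(-1/1127640) = -5376*(-1127640) = 6062192640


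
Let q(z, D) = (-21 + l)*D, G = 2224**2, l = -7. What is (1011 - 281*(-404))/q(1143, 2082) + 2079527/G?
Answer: -55660270271/36042784512 ≈ -1.5443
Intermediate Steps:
G = 4946176
q(z, D) = -28*D (q(z, D) = (-21 - 7)*D = -28*D)
(1011 - 281*(-404))/q(1143, 2082) + 2079527/G = (1011 - 281*(-404))/((-28*2082)) + 2079527/4946176 = (1011 + 113524)/(-58296) + 2079527*(1/4946176) = 114535*(-1/58296) + 2079527/4946176 = -114535/58296 + 2079527/4946176 = -55660270271/36042784512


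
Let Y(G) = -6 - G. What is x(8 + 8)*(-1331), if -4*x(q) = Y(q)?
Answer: -14641/2 ≈ -7320.5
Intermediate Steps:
x(q) = 3/2 + q/4 (x(q) = -(-6 - q)/4 = 3/2 + q/4)
x(8 + 8)*(-1331) = (3/2 + (8 + 8)/4)*(-1331) = (3/2 + (¼)*16)*(-1331) = (3/2 + 4)*(-1331) = (11/2)*(-1331) = -14641/2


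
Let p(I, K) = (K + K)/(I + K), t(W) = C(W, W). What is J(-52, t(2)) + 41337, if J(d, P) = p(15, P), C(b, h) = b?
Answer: 702733/17 ≈ 41337.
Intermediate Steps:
t(W) = W
p(I, K) = 2*K/(I + K) (p(I, K) = (2*K)/(I + K) = 2*K/(I + K))
J(d, P) = 2*P/(15 + P)
J(-52, t(2)) + 41337 = 2*2/(15 + 2) + 41337 = 2*2/17 + 41337 = 2*2*(1/17) + 41337 = 4/17 + 41337 = 702733/17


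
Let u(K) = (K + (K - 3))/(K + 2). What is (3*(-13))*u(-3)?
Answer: -351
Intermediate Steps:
u(K) = (-3 + 2*K)/(2 + K) (u(K) = (K + (-3 + K))/(2 + K) = (-3 + 2*K)/(2 + K))
(3*(-13))*u(-3) = (3*(-13))*((-3 + 2*(-3))/(2 - 3)) = -39*(-3 - 6)/(-1) = -(-39)*(-9) = -39*9 = -351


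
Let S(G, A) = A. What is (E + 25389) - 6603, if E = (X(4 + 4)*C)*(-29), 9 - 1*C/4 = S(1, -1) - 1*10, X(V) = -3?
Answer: 25746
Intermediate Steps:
C = 80 (C = 36 - 4*(-1 - 1*10) = 36 - 4*(-1 - 10) = 36 - 4*(-11) = 36 + 44 = 80)
E = 6960 (E = -3*80*(-29) = -240*(-29) = 6960)
(E + 25389) - 6603 = (6960 + 25389) - 6603 = 32349 - 6603 = 25746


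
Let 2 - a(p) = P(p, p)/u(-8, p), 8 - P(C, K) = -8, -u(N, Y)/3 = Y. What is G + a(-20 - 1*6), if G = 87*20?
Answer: 67930/39 ≈ 1741.8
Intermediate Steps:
u(N, Y) = -3*Y
P(C, K) = 16 (P(C, K) = 8 - 1*(-8) = 8 + 8 = 16)
G = 1740
a(p) = 2 + 16/(3*p) (a(p) = 2 - 16/((-3*p)) = 2 - 16*(-1/(3*p)) = 2 - (-16)/(3*p) = 2 + 16/(3*p))
G + a(-20 - 1*6) = 1740 + (2 + 16/(3*(-20 - 1*6))) = 1740 + (2 + 16/(3*(-20 - 6))) = 1740 + (2 + (16/3)/(-26)) = 1740 + (2 + (16/3)*(-1/26)) = 1740 + (2 - 8/39) = 1740 + 70/39 = 67930/39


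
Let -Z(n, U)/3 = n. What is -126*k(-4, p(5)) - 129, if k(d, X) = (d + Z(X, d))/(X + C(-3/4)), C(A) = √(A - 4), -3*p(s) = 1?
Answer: -3873/25 - 972*I*√19/25 ≈ -154.92 - 169.47*I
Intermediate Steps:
p(s) = -⅓ (p(s) = -⅓*1 = -⅓)
Z(n, U) = -3*n
C(A) = √(-4 + A)
k(d, X) = (d - 3*X)/(X + I*√19/2) (k(d, X) = (d - 3*X)/(X + √(-4 - 3/4)) = (d - 3*X)/(X + √(-4 - 3*¼)) = (d - 3*X)/(X + √(-4 - ¾)) = (d - 3*X)/(X + √(-19/4)) = (d - 3*X)/(X + I*√19/2))
-126*k(-4, p(5)) - 129 = -252*(-4 - 3*(-⅓))/(2*(-⅓) + I*√19) - 129 = -252*(-4 + 1)/(-⅔ + I*√19) - 129 = -252*(-3)/(-⅔ + I*√19) - 129 = -(-756)/(-⅔ + I*√19) - 129 = 756/(-⅔ + I*√19) - 129 = -129 + 756/(-⅔ + I*√19)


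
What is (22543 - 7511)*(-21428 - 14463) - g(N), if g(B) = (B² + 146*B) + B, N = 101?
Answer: -539538560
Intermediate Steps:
g(B) = B² + 147*B
(22543 - 7511)*(-21428 - 14463) - g(N) = (22543 - 7511)*(-21428 - 14463) - 101*(147 + 101) = 15032*(-35891) - 101*248 = -539513512 - 1*25048 = -539513512 - 25048 = -539538560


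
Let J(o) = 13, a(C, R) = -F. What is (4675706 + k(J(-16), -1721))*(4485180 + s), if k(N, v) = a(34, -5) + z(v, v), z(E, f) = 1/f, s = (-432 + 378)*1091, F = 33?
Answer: 35617424342471712/1721 ≈ 2.0696e+13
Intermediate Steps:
a(C, R) = -33 (a(C, R) = -1*33 = -33)
s = -58914 (s = -54*1091 = -58914)
k(N, v) = -33 + 1/v
(4675706 + k(J(-16), -1721))*(4485180 + s) = (4675706 + (-33 + 1/(-1721)))*(4485180 - 58914) = (4675706 + (-33 - 1/1721))*4426266 = (4675706 - 56794/1721)*4426266 = (8046833232/1721)*4426266 = 35617424342471712/1721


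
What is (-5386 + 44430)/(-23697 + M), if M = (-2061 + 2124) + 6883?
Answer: -39044/16751 ≈ -2.3308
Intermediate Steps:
M = 6946 (M = 63 + 6883 = 6946)
(-5386 + 44430)/(-23697 + M) = (-5386 + 44430)/(-23697 + 6946) = 39044/(-16751) = 39044*(-1/16751) = -39044/16751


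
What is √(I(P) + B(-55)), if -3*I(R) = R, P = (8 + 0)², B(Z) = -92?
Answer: 2*I*√255/3 ≈ 10.646*I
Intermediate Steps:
P = 64 (P = 8² = 64)
I(R) = -R/3
√(I(P) + B(-55)) = √(-⅓*64 - 92) = √(-64/3 - 92) = √(-340/3) = 2*I*√255/3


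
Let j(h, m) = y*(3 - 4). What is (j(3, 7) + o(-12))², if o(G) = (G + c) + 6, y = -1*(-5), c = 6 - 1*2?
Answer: 49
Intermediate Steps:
c = 4 (c = 6 - 2 = 4)
y = 5
j(h, m) = -5 (j(h, m) = 5*(3 - 4) = 5*(-1) = -5)
o(G) = 10 + G (o(G) = (G + 4) + 6 = (4 + G) + 6 = 10 + G)
(j(3, 7) + o(-12))² = (-5 + (10 - 12))² = (-5 - 2)² = (-7)² = 49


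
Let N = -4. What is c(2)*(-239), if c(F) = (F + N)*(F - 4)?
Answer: -956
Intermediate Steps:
c(F) = (-4 + F)**2 (c(F) = (F - 4)*(F - 4) = (-4 + F)*(-4 + F) = (-4 + F)**2)
c(2)*(-239) = (16 + 2**2 - 8*2)*(-239) = (16 + 4 - 16)*(-239) = 4*(-239) = -956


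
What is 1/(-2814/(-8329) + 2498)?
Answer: 8329/20808656 ≈ 0.00040027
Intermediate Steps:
1/(-2814/(-8329) + 2498) = 1/(-2814*(-1/8329) + 2498) = 1/(2814/8329 + 2498) = 1/(20808656/8329) = 8329/20808656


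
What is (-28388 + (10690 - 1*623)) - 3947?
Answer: -22268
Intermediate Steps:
(-28388 + (10690 - 1*623)) - 3947 = (-28388 + (10690 - 623)) - 3947 = (-28388 + 10067) - 3947 = -18321 - 3947 = -22268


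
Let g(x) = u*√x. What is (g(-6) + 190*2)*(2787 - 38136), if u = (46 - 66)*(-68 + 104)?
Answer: -13432620 + 25451280*I*√6 ≈ -1.3433e+7 + 6.2343e+7*I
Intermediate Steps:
u = -720 (u = -20*36 = -720)
g(x) = -720*√x
(g(-6) + 190*2)*(2787 - 38136) = (-720*I*√6 + 190*2)*(2787 - 38136) = (-720*I*√6 + 380)*(-35349) = (380 - 720*I*√6)*(-35349) = -13432620 + 25451280*I*√6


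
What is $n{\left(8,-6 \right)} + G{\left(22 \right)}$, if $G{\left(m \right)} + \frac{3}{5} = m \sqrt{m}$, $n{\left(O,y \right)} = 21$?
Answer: $\frac{102}{5} + 22 \sqrt{22} \approx 123.59$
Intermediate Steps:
$G{\left(m \right)} = - \frac{3}{5} + m^{\frac{3}{2}}$ ($G{\left(m \right)} = - \frac{3}{5} + m \sqrt{m} = - \frac{3}{5} + m^{\frac{3}{2}}$)
$n{\left(8,-6 \right)} + G{\left(22 \right)} = 21 - \left(\frac{3}{5} - 22^{\frac{3}{2}}\right) = 21 - \left(\frac{3}{5} - 22 \sqrt{22}\right) = \frac{102}{5} + 22 \sqrt{22}$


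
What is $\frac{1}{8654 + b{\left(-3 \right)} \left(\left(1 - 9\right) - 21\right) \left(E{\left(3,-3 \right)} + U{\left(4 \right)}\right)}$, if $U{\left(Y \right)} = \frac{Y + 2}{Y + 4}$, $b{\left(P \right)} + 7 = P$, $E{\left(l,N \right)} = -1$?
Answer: $\frac{2}{17163} \approx 0.00011653$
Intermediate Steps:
$b{\left(P \right)} = -7 + P$
$U{\left(Y \right)} = \frac{2 + Y}{4 + Y}$
$\frac{1}{8654 + b{\left(-3 \right)} \left(\left(1 - 9\right) - 21\right) \left(E{\left(3,-3 \right)} + U{\left(4 \right)}\right)} = \frac{1}{8654 + \left(-7 - 3\right) \left(\left(1 - 9\right) - 21\right) \left(-1 + \frac{2 + 4}{4 + 4}\right)} = \frac{1}{8654 - 10 \left(-8 - 21\right) \left(-1 + \frac{1}{8} \cdot 6\right)} = \frac{1}{8654 - 10 \left(- 29 \left(-1 + \frac{1}{8} \cdot 6\right)\right)} = \frac{1}{8654 - 10 \left(- 29 \left(-1 + \frac{3}{4}\right)\right)} = \frac{1}{8654 - 10 \left(\left(-29\right) \left(- \frac{1}{4}\right)\right)} = \frac{1}{8654 - \frac{145}{2}} = \frac{1}{\frac{17163}{2}} = \frac{2}{17163}$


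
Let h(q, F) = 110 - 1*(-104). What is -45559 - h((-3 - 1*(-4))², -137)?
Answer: -45773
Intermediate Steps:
h(q, F) = 214 (h(q, F) = 110 + 104 = 214)
-45559 - h((-3 - 1*(-4))², -137) = -45559 - 1*214 = -45559 - 214 = -45773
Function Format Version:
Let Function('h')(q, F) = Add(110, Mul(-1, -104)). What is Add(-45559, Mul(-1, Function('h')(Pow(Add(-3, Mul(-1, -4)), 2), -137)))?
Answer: -45773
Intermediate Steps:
Function('h')(q, F) = 214 (Function('h')(q, F) = Add(110, 104) = 214)
Add(-45559, Mul(-1, Function('h')(Pow(Add(-3, Mul(-1, -4)), 2), -137))) = Add(-45559, Mul(-1, 214)) = Add(-45559, -214) = -45773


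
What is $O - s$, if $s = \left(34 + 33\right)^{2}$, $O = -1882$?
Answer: $-6371$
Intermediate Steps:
$s = 4489$ ($s = 67^{2} = 4489$)
$O - s = -1882 - 4489 = -6371$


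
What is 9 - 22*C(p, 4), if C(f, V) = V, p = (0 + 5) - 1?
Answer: -79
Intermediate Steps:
p = 4 (p = 5 - 1 = 4)
9 - 22*C(p, 4) = 9 - 22*4 = 9 - 88 = -79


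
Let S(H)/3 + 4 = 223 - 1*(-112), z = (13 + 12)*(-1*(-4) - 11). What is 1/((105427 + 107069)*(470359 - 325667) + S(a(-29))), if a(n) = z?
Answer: 1/30746472225 ≈ 3.2524e-11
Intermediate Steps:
z = -175 (z = 25*(4 - 11) = 25*(-7) = -175)
a(n) = -175
S(H) = 993 (S(H) = -12 + 3*(223 - 1*(-112)) = -12 + 3*(223 + 112) = -12 + 3*335 = -12 + 1005 = 993)
1/((105427 + 107069)*(470359 - 325667) + S(a(-29))) = 1/((105427 + 107069)*(470359 - 325667) + 993) = 1/(212496*144692 + 993) = 1/(30746471232 + 993) = 1/30746472225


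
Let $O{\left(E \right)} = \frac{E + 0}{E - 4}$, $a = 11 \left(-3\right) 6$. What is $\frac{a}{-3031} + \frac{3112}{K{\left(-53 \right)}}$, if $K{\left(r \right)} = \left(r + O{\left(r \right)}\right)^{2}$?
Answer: $\frac{578398005}{476788424} \approx 1.2131$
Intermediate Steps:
$a = -198$ ($a = \left(-33\right) 6 = -198$)
$O{\left(E \right)} = \frac{E}{-4 + E}$
$K{\left(r \right)} = \left(r + \frac{r}{-4 + r}\right)^{2}$
$\frac{a}{-3031} + \frac{3112}{K{\left(-53 \right)}} = - \frac{198}{-3031} + \frac{3112}{\left(-53 - \frac{53}{-4 - 53}\right)^{2}} = \left(-198\right) \left(- \frac{1}{3031}\right) + \frac{3112}{\left(-53 - \frac{53}{-57}\right)^{2}} = \frac{198}{3031} + \frac{3112}{\left(-53 - - \frac{53}{57}\right)^{2}} = \frac{198}{3031} + \frac{3112}{\left(-53 + \frac{53}{57}\right)^{2}} = \frac{198}{3031} + \frac{3112}{\left(- \frac{2968}{57}\right)^{2}} = \frac{198}{3031} + \frac{3112}{\frac{8809024}{3249}} = \frac{198}{3031} + 3112 \cdot \frac{3249}{8809024} = \frac{198}{3031} + \frac{1263861}{1101128} = \frac{578398005}{476788424}$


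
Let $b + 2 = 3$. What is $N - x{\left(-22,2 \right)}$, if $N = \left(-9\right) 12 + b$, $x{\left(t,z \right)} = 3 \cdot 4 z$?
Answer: $-131$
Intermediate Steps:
$b = 1$ ($b = -2 + 3 = 1$)
$x{\left(t,z \right)} = 12 z$
$N = -107$ ($N = \left(-9\right) 12 + 1 = -108 + 1 = -107$)
$N - x{\left(-22,2 \right)} = -107 - 12 \cdot 2 = -107 - 24 = -131$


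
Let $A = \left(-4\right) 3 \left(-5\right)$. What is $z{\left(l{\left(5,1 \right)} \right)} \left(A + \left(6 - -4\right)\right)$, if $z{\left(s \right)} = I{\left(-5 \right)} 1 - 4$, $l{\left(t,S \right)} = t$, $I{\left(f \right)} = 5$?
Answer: $70$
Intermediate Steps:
$z{\left(s \right)} = 1$ ($z{\left(s \right)} = 5 \cdot 1 - 4 = 5 - 4 = 1$)
$A = 60$ ($A = \left(-12\right) \left(-5\right) = 60$)
$z{\left(l{\left(5,1 \right)} \right)} \left(A + \left(6 - -4\right)\right) = 1 \left(60 + \left(6 - -4\right)\right) = 1 \left(60 + \left(6 + 4\right)\right) = 1 \left(60 + 10\right) = 1 \cdot 70 = 70$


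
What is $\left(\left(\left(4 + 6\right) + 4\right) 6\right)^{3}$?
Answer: $592704$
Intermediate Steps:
$\left(\left(\left(4 + 6\right) + 4\right) 6\right)^{3} = \left(\left(10 + 4\right) 6\right)^{3} = \left(14 \cdot 6\right)^{3} = 84^{3} = 592704$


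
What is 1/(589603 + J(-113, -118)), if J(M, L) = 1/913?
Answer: 913/538307540 ≈ 1.6961e-6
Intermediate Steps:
J(M, L) = 1/913
1/(589603 + J(-113, -118)) = 1/(589603 + 1/913) = 1/(538307540/913) = 913/538307540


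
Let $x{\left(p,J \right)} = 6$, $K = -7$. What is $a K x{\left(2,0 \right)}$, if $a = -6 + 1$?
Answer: $210$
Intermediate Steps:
$a = -5$
$a K x{\left(2,0 \right)} = \left(-5\right) \left(-7\right) 6 = 35 \cdot 6 = 210$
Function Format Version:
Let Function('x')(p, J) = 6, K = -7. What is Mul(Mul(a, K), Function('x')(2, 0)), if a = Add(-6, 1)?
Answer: 210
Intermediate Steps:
a = -5
Mul(Mul(a, K), Function('x')(2, 0)) = Mul(Mul(-5, -7), 6) = Mul(35, 6) = 210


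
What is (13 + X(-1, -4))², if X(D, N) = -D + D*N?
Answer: 324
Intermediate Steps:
(13 + X(-1, -4))² = (13 - (-1 - 4))² = (13 - 1*(-5))² = (13 + 5)² = 18² = 324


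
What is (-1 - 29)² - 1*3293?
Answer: -2393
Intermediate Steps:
(-1 - 29)² - 1*3293 = (-30)² - 3293 = 900 - 3293 = -2393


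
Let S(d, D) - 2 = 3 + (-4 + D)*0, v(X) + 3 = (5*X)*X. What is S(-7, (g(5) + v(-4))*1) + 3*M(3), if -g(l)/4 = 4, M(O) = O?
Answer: 14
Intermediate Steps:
g(l) = -16 (g(l) = -4*4 = -16)
v(X) = -3 + 5*X² (v(X) = -3 + (5*X)*X = -3 + 5*X²)
S(d, D) = 5 (S(d, D) = 2 + (3 + (-4 + D)*0) = 2 + (3 + 0) = 2 + 3 = 5)
S(-7, (g(5) + v(-4))*1) + 3*M(3) = 5 + 3*3 = 5 + 9 = 14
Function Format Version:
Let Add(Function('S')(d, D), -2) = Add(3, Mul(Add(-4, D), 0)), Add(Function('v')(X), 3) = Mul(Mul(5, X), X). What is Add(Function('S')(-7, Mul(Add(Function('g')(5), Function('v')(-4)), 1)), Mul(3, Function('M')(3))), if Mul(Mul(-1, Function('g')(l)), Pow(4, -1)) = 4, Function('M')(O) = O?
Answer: 14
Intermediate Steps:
Function('g')(l) = -16 (Function('g')(l) = Mul(-4, 4) = -16)
Function('v')(X) = Add(-3, Mul(5, Pow(X, 2))) (Function('v')(X) = Add(-3, Mul(Mul(5, X), X)) = Add(-3, Mul(5, Pow(X, 2))))
Function('S')(d, D) = 5 (Function('S')(d, D) = Add(2, Add(3, Mul(Add(-4, D), 0))) = Add(2, Add(3, 0)) = Add(2, 3) = 5)
Add(Function('S')(-7, Mul(Add(Function('g')(5), Function('v')(-4)), 1)), Mul(3, Function('M')(3))) = Add(5, Mul(3, 3)) = Add(5, 9) = 14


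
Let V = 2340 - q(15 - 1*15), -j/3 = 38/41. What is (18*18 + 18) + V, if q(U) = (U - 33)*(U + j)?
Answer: 106200/41 ≈ 2590.2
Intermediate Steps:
j = -114/41 ≈ -2.7805
q(U) = (-33 + U)*(-114/41 + U) (q(U) = (U - 33)*(U - 114/41) = (-33 + U)*(-114/41 + U))
V = 92178/41 (V = 2340 - (3762/41 + (15 - 1*15)**2 - 1467*(15 - 1*15)/41) = 2340 - (3762/41 + (15 - 15)**2 - 1467*(15 - 15)/41) = 2340 - (3762/41 + 0**2 - 1467/41*0) = 2340 - (3762/41 + 0 + 0) = 2340 - 1*3762/41 = 2340 - 3762/41 = 92178/41 ≈ 2248.2)
(18*18 + 18) + V = (18*18 + 18) + 92178/41 = (324 + 18) + 92178/41 = 342 + 92178/41 = 106200/41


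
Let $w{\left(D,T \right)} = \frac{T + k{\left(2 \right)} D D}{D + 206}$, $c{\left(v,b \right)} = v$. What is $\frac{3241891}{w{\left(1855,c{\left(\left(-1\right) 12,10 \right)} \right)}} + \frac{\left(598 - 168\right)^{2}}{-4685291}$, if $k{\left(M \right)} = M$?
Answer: $\frac{31303674327977941}{32244350703058} \approx 970.83$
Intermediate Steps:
$w{\left(D,T \right)} = \frac{T + 2 D^{2}}{206 + D}$ ($w{\left(D,T \right)} = \frac{T + 2 D D}{D + 206} = \frac{T + 2 D^{2}}{206 + D}$)
$\frac{3241891}{w{\left(1855,c{\left(\left(-1\right) 12,10 \right)} \right)}} + \frac{\left(598 - 168\right)^{2}}{-4685291} = \frac{3241891}{\frac{1}{206 + 1855} \left(\left(-1\right) 12 + 2 \cdot 1855^{2}\right)} + \frac{\left(598 - 168\right)^{2}}{-4685291} = \frac{3241891}{\frac{1}{2061} \left(-12 + 2 \cdot 3441025\right)} + 430^{2} \left(- \frac{1}{4685291}\right) = \frac{3241891}{\frac{1}{2061} \left(-12 + 6882050\right)} + 184900 \left(- \frac{1}{4685291}\right) = \frac{3241891}{\frac{1}{2061} \cdot 6882038} - \frac{184900}{4685291} = \frac{3241891}{\frac{6882038}{2061}} - \frac{184900}{4685291} = 3241891 \cdot \frac{2061}{6882038} - \frac{184900}{4685291} = \frac{6681537351}{6882038} - \frac{184900}{4685291} = \frac{31303674327977941}{32244350703058}$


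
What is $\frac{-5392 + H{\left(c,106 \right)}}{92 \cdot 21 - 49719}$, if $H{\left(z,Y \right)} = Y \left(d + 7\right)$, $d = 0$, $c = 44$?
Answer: $\frac{1550}{15929} \approx 0.097307$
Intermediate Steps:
$H{\left(z,Y \right)} = 7 Y$ ($H{\left(z,Y \right)} = Y \left(0 + 7\right) = Y 7 = 7 Y$)
$\frac{-5392 + H{\left(c,106 \right)}}{92 \cdot 21 - 49719} = \frac{-5392 + 7 \cdot 106}{92 \cdot 21 - 49719} = \frac{-5392 + 742}{1932 - 49719} = - \frac{4650}{-47787} = \left(-4650\right) \left(- \frac{1}{47787}\right) = \frac{1550}{15929}$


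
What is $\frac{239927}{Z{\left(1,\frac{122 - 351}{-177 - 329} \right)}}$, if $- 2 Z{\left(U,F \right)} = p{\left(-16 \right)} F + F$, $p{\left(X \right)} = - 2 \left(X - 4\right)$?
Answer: $- \frac{242806124}{9389} \approx -25861.0$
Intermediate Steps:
$p{\left(X \right)} = 8 - 2 X$ ($p{\left(X \right)} = - 2 \left(-4 + X\right) = 8 - 2 X$)
$Z{\left(U,F \right)} = - \frac{41 F}{2}$ ($Z{\left(U,F \right)} = - \frac{\left(8 - -32\right) F + F}{2} = - \frac{\left(8 + 32\right) F + F}{2} = - \frac{40 F + F}{2} = - \frac{41 F}{2}$)
$\frac{239927}{Z{\left(1,\frac{122 - 351}{-177 - 329} \right)}} = \frac{239927}{\left(- \frac{41}{2}\right) \frac{122 - 351}{-177 - 329}} = \frac{239927}{\left(- \frac{41}{2}\right) \frac{122 - 351}{-506}} = \frac{239927}{\left(- \frac{41}{2}\right) \left(\left(-229\right) \left(- \frac{1}{506}\right)\right)} = \frac{239927}{\left(- \frac{41}{2}\right) \frac{229}{506}} = \frac{239927}{- \frac{9389}{1012}} = 239927 \left(- \frac{1012}{9389}\right) = - \frac{242806124}{9389}$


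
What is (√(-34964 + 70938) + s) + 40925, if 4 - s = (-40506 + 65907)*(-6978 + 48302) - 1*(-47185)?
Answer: -1049677180 + √35974 ≈ -1.0497e+9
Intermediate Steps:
s = -1049718105 (s = 4 - ((-40506 + 65907)*(-6978 + 48302) - 1*(-47185)) = 4 - (25401*41324 + 47185) = 4 - (1049670924 + 47185) = 4 - 1*1049718109 = 4 - 1049718109 = -1049718105)
(√(-34964 + 70938) + s) + 40925 = (√(-34964 + 70938) - 1049718105) + 40925 = (√35974 - 1049718105) + 40925 = (-1049718105 + √35974) + 40925 = -1049677180 + √35974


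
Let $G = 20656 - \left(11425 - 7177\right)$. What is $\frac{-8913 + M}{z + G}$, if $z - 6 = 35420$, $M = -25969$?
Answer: $- \frac{107}{159} \approx -0.67296$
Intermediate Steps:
$z = 35426$ ($z = 6 + 35420 = 35426$)
$G = 16408$ ($G = 20656 - \left(11425 - 7177\right) = 20656 - 4248 = 16408$)
$\frac{-8913 + M}{z + G} = \frac{-8913 - 25969}{35426 + 16408} = - \frac{34882}{51834} = \left(-34882\right) \frac{1}{51834} = - \frac{107}{159}$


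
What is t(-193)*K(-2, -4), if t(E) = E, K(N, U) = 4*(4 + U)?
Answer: 0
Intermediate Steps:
K(N, U) = 16 + 4*U
t(-193)*K(-2, -4) = -193*(16 + 4*(-4)) = -193*(16 - 16) = -193*0 = 0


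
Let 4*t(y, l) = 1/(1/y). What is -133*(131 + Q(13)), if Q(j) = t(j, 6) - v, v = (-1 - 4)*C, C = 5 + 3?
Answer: -92701/4 ≈ -23175.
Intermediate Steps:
C = 8
t(y, l) = y/4 (t(y, l) = 1/(4*(1/y)) = y/4)
v = -40 (v = (-1 - 4)*8 = -5*8 = -40)
Q(j) = 40 + j/4 (Q(j) = j/4 - 1*(-40) = j/4 + 40 = 40 + j/4)
-133*(131 + Q(13)) = -133*(131 + (40 + (¼)*13)) = -133*(131 + (40 + 13/4)) = -133*(131 + 173/4) = -133*697/4 = -92701/4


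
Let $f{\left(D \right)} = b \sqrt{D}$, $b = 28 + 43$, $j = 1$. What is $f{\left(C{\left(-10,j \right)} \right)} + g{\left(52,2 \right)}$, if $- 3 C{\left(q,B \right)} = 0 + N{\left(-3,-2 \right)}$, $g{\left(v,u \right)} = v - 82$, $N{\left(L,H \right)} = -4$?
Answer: $-30 + \frac{142 \sqrt{3}}{3} \approx 51.984$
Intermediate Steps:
$g{\left(v,u \right)} = -82 + v$ ($g{\left(v,u \right)} = v - 82 = -82 + v$)
$C{\left(q,B \right)} = \frac{4}{3}$ ($C{\left(q,B \right)} = - \frac{0 - 4}{3} = \left(- \frac{1}{3}\right) \left(-4\right) = \frac{4}{3}$)
$b = 71$
$f{\left(D \right)} = 71 \sqrt{D}$
$f{\left(C{\left(-10,j \right)} \right)} + g{\left(52,2 \right)} = 71 \sqrt{\frac{4}{3}} + \left(-82 + 52\right) = 71 \frac{2 \sqrt{3}}{3} - 30 = \frac{142 \sqrt{3}}{3} - 30 = -30 + \frac{142 \sqrt{3}}{3}$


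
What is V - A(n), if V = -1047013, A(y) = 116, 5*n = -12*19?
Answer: -1047129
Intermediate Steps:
n = -228/5 (n = (-12*19)/5 = (⅕)*(-228) = -228/5 ≈ -45.600)
V - A(n) = -1047013 - 1*116 = -1047013 - 116 = -1047129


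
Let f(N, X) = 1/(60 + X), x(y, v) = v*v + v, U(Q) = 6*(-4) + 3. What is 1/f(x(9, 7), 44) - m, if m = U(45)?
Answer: 125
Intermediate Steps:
U(Q) = -21 (U(Q) = -24 + 3 = -21)
m = -21
x(y, v) = v + v**2 (x(y, v) = v**2 + v = v + v**2)
1/f(x(9, 7), 44) - m = 1/(1/(60 + 44)) - 1*(-21) = 1/(1/104) + 21 = 104 + 21 = 125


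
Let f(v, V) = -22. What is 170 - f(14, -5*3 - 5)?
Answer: 192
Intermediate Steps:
170 - f(14, -5*3 - 5) = 170 - 1*(-22) = 170 + 22 = 192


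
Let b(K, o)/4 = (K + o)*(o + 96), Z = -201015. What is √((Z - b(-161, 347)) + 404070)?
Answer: I*√126537 ≈ 355.72*I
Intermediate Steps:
b(K, o) = 4*(96 + o)*(K + o) (b(K, o) = 4*((K + o)*(o + 96)) = 4*((K + o)*(96 + o)) = 4*((96 + o)*(K + o)) = 4*(96 + o)*(K + o))
√((Z - b(-161, 347)) + 404070) = √((-201015 - (4*347² + 384*(-161) + 384*347 + 4*(-161)*347)) + 404070) = √((-201015 - (4*120409 - 61824 + 133248 - 223468)) + 404070) = √((-201015 - (481636 - 61824 + 133248 - 223468)) + 404070) = √((-201015 - 1*329592) + 404070) = √((-201015 - 329592) + 404070) = √(-530607 + 404070) = √(-126537) = I*√126537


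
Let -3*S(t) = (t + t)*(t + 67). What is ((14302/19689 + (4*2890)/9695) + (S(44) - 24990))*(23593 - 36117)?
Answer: 13504296942287680/38176971 ≈ 3.5373e+8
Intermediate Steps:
S(t) = -2*t*(67 + t)/3 (S(t) = -(t + t)*(t + 67)/3 = -2*t*(67 + t)/3)
((14302/19689 + (4*2890)/9695) + (S(44) - 24990))*(23593 - 36117) = ((14302/19689 + (4*2890)/9695) + (-⅔*44*(67 + 44) - 24990))*(23593 - 36117) = ((14302*(1/19689) + 11560*(1/9695)) + (-⅔*44*111 - 24990))*(-12524) = ((14302/19689 + 2312/1939) + (-3256 - 24990))*(-12524) = (73252546/38176971 - 28246)*(-12524) = -1078273470320/38176971*(-12524) = 13504296942287680/38176971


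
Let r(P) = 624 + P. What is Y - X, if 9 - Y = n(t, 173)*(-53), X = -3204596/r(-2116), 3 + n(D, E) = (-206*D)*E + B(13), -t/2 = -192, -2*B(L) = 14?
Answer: -270539602330/373 ≈ -7.2531e+8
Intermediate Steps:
B(L) = -7 (B(L) = -½*14 = -7)
t = 384 (t = -2*(-192) = 384)
n(D, E) = -10 - 206*D*E (n(D, E) = -3 + ((-206*D)*E - 7) = -3 + (-206*D*E - 7) = -3 + (-7 - 206*D*E) = -10 - 206*D*E)
X = 801149/373 (X = -3204596/(624 - 2116) = -3204596/(-1492) = -3204596*(-1/1492) = 801149/373 ≈ 2147.9)
Y = -725305097 (Y = 9 - (-10 - 206*384*173)*(-53) = 9 - (-10 - 13684992)*(-53) = 9 - (-13685002)*(-53) = 9 - 1*725305106 = 9 - 725305106 = -725305097)
Y - X = -725305097 - 1*801149/373 = -725305097 - 801149/373 = -270539602330/373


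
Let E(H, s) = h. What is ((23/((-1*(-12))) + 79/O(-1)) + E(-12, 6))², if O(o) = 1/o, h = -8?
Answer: 1042441/144 ≈ 7239.2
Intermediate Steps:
E(H, s) = -8
O(o) = 1/o
((23/((-1*(-12))) + 79/O(-1)) + E(-12, 6))² = ((23/((-1*(-12))) + 79/(1/(-1))) - 8)² = ((23/12 + 79/(-1)) - 8)² = ((23*(1/12) + 79*(-1)) - 8)² = ((23/12 - 79) - 8)² = (-925/12 - 8)² = (-1021/12)² = 1042441/144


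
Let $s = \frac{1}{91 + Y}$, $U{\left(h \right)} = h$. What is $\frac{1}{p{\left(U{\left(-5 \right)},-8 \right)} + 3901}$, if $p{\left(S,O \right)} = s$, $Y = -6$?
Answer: $\frac{85}{331586} \approx 0.00025634$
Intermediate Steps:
$s = \frac{1}{85}$ ($s = \frac{1}{91 - 6} = \frac{1}{85} \approx 0.011765$)
$p{\left(S,O \right)} = \frac{1}{85}$
$\frac{1}{p{\left(U{\left(-5 \right)},-8 \right)} + 3901} = \frac{1}{\frac{1}{85} + 3901} = \frac{1}{\frac{331586}{85}} = \frac{85}{331586}$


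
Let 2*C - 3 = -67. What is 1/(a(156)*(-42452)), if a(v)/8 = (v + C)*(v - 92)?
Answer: -1/2695192576 ≈ -3.7103e-10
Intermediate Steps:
C = -32 (C = 3/2 + (½)*(-67) = 3/2 - 67/2 = -32)
a(v) = 8*(-92 + v)*(-32 + v) (a(v) = 8*((v - 32)*(v - 92)) = 8*((-32 + v)*(-92 + v)) = 8*((-92 + v)*(-32 + v)) = 8*(-92 + v)*(-32 + v))
1/(a(156)*(-42452)) = 1/((23552 - 992*156 + 8*156²)*(-42452)) = -1/42452/(23552 - 154752 + 8*24336) = -1/42452/(23552 - 154752 + 194688) = -1/42452/63488 = (1/63488)*(-1/42452) = -1/2695192576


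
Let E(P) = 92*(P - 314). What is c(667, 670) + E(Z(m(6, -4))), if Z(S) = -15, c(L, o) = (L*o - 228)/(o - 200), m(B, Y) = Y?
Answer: -6889649/235 ≈ -29318.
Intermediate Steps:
c(L, o) = (-228 + L*o)/(-200 + o)
E(P) = -28888 + 92*P (E(P) = 92*(-314 + P) = -28888 + 92*P)
c(667, 670) + E(Z(m(6, -4))) = (-228 + 667*670)/(-200 + 670) + (-28888 + 92*(-15)) = (-228 + 446890)/470 + (-28888 - 1380) = (1/470)*446662 - 30268 = 223331/235 - 30268 = -6889649/235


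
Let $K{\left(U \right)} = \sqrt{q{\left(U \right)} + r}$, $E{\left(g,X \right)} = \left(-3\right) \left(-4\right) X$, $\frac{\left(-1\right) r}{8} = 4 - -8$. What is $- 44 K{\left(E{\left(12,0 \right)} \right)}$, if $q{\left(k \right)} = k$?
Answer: $- 176 i \sqrt{6} \approx - 431.11 i$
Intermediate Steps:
$r = -96$ ($r = - 8 \left(4 - -8\right) = - 8 \left(4 + 8\right) = \left(-8\right) 12 = -96$)
$E{\left(g,X \right)} = 12 X$
$K{\left(U \right)} = \sqrt{-96 + U}$ ($K{\left(U \right)} = \sqrt{U - 96} = \sqrt{-96 + U}$)
$- 44 K{\left(E{\left(12,0 \right)} \right)} = - 44 \sqrt{-96 + 12 \cdot 0} = - 44 \sqrt{-96 + 0} = - 44 \sqrt{-96} = - 44 \cdot 4 i \sqrt{6} = - 176 i \sqrt{6}$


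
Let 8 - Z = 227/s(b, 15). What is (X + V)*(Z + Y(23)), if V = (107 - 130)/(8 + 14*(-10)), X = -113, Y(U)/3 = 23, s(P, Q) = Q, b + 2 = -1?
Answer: -3455176/495 ≈ -6980.2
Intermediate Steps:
b = -3 (b = -2 - 1 = -3)
Y(U) = 69 (Y(U) = 3*23 = 69)
V = 23/132 (V = -23/(8 - 140) = -23/(-132) = -23*(-1/132) = 23/132 ≈ 0.17424)
Z = -107/15 (Z = 8 - 227/15 = -107/15 ≈ -7.1333)
(X + V)*(Z + Y(23)) = (-113 + 23/132)*(-107/15 + 69) = -14893/132*928/15 = -3455176/495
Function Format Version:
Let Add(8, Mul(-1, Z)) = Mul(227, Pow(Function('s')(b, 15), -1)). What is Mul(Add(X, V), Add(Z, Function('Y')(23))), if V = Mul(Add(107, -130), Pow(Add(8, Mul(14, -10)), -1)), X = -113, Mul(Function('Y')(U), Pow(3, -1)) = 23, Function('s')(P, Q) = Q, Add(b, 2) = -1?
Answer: Rational(-3455176, 495) ≈ -6980.2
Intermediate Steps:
b = -3 (b = Add(-2, -1) = -3)
Function('Y')(U) = 69 (Function('Y')(U) = Mul(3, 23) = 69)
V = Rational(23, 132) (V = Mul(-23, Pow(Add(8, -140), -1)) = Mul(-23, Pow(-132, -1)) = Mul(-23, Rational(-1, 132)) = Rational(23, 132) ≈ 0.17424)
Z = Rational(-107, 15) (Z = Add(8, Mul(-1, Mul(227, Pow(15, -1)))) = Add(8, Mul(-1, Mul(227, Rational(1, 15)))) = Add(8, Mul(-1, Rational(227, 15))) = Add(8, Rational(-227, 15)) = Rational(-107, 15) ≈ -7.1333)
Mul(Add(X, V), Add(Z, Function('Y')(23))) = Mul(Add(-113, Rational(23, 132)), Add(Rational(-107, 15), 69)) = Mul(Rational(-14893, 132), Rational(928, 15)) = Rational(-3455176, 495)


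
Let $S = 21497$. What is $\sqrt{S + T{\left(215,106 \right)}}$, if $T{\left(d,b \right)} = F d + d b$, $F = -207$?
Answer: $i \sqrt{218} \approx 14.765 i$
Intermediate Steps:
$T{\left(d,b \right)} = - 207 d + b d$ ($T{\left(d,b \right)} = - 207 d + d b = - 207 d + b d$)
$\sqrt{S + T{\left(215,106 \right)}} = \sqrt{21497 + 215 \left(-207 + 106\right)} = \sqrt{21497 + 215 \left(-101\right)} = \sqrt{21497 - 21715} = \sqrt{-218} = i \sqrt{218}$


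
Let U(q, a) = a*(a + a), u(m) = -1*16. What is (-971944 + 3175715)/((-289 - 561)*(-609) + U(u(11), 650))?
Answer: 2203771/1362650 ≈ 1.6173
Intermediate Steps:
u(m) = -16
U(q, a) = 2*a² (U(q, a) = a*(2*a) = 2*a²)
(-971944 + 3175715)/((-289 - 561)*(-609) + U(u(11), 650)) = (-971944 + 3175715)/((-289 - 561)*(-609) + 2*650²) = 2203771/(-850*(-609) + 2*422500) = 2203771/(517650 + 845000) = 2203771/1362650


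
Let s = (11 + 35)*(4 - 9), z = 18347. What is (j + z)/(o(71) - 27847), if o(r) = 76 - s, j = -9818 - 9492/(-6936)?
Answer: -4930553/15918698 ≈ -0.30973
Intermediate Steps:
s = -230 (s = 46*(-5) = -230)
j = -5674013/578 (j = -9818 - 9492*(-1/6936) = -9818 + 791/578 = -5674013/578 ≈ -9816.6)
o(r) = 306 (o(r) = 76 - 1*(-230) = 76 + 230 = 306)
(j + z)/(o(71) - 27847) = (-5674013/578 + 18347)/(306 - 27847) = (4930553/578)/(-27541) = (4930553/578)*(-1/27541) = -4930553/15918698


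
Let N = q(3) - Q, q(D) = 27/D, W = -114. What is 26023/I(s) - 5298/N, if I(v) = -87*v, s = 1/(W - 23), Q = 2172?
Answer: 2570627513/62727 ≈ 40981.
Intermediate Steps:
s = -1/137 (s = 1/(-114 - 23) = 1/(-137) = -1/137 ≈ -0.0072993)
N = -2163 (N = 27/3 - 1*2172 = 27*(1/3) - 2172 = 9 - 2172 = -2163)
26023/I(s) - 5298/N = 26023/((-87*(-1/137))) - 5298/(-2163) = 26023/(87/137) - 5298*(-1/2163) = 26023*(137/87) + 1766/721 = 3565151/87 + 1766/721 = 2570627513/62727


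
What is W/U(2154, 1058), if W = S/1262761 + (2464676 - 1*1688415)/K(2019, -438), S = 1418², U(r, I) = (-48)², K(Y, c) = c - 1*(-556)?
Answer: 326823127351/114436452864 ≈ 2.8559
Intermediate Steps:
K(Y, c) = 556 + c (K(Y, c) = c + 556 = 556 + c)
U(r, I) = 2304
S = 2010724
W = 980469382053/149005798 (W = 2010724/1262761 + (2464676 - 1*1688415)/(556 - 438) = 2010724*(1/1262761) + (2464676 - 1688415)/118 = 2010724/1262761 + 776261*(1/118) = 2010724/1262761 + 776261/118 = 980469382053/149005798 ≈ 6580.1)
W/U(2154, 1058) = (980469382053/149005798)/2304 = (980469382053/149005798)*(1/2304) = 326823127351/114436452864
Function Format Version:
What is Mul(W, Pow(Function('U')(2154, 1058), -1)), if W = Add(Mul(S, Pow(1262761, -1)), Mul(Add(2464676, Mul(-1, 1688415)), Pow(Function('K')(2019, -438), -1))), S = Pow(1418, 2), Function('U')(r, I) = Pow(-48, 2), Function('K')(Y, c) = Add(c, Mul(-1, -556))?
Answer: Rational(326823127351, 114436452864) ≈ 2.8559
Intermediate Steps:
Function('K')(Y, c) = Add(556, c) (Function('K')(Y, c) = Add(c, 556) = Add(556, c))
Function('U')(r, I) = 2304
S = 2010724
W = Rational(980469382053, 149005798) (W = Add(Mul(2010724, Pow(1262761, -1)), Mul(Add(2464676, Mul(-1, 1688415)), Pow(Add(556, -438), -1))) = Add(Mul(2010724, Rational(1, 1262761)), Mul(Add(2464676, -1688415), Pow(118, -1))) = Add(Rational(2010724, 1262761), Mul(776261, Rational(1, 118))) = Add(Rational(2010724, 1262761), Rational(776261, 118)) = Rational(980469382053, 149005798) ≈ 6580.1)
Mul(W, Pow(Function('U')(2154, 1058), -1)) = Mul(Rational(980469382053, 149005798), Pow(2304, -1)) = Mul(Rational(980469382053, 149005798), Rational(1, 2304)) = Rational(326823127351, 114436452864)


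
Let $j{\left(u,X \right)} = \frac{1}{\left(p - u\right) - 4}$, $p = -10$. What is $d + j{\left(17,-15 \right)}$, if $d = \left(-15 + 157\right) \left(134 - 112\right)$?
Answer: $\frac{96843}{31} \approx 3124.0$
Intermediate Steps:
$j{\left(u,X \right)} = \frac{1}{-14 - u}$ ($j{\left(u,X \right)} = \frac{1}{\left(-10 - u\right) - 4} = \frac{1}{-14 - u}$)
$d = 3124$ ($d = 142 \cdot 22 = 3124$)
$d + j{\left(17,-15 \right)} = 3124 - \frac{1}{14 + 17} = 3124 - \frac{1}{31} = \frac{96843}{31}$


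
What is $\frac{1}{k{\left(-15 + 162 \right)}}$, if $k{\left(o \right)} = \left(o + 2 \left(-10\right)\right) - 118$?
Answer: $\frac{1}{9} \approx 0.11111$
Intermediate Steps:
$k{\left(o \right)} = -138 + o$ ($k{\left(o \right)} = \left(o - 20\right) - 118 = \left(-20 + o\right) - 118 = -138 + o$)
$\frac{1}{k{\left(-15 + 162 \right)}} = \frac{1}{-138 + \left(-15 + 162\right)} = \frac{1}{-138 + 147} = \frac{1}{9}$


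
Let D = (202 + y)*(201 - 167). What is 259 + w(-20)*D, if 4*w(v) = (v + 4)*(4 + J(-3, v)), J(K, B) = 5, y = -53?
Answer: -182117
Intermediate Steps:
D = 5066 (D = (202 - 53)*(201 - 167) = 149*34 = 5066)
w(v) = 9 + 9*v/4 (w(v) = ((v + 4)*(4 + 5))/4 = ((4 + v)*9)/4 = (36 + 9*v)/4 = 9 + 9*v/4)
259 + w(-20)*D = 259 + (9 + (9/4)*(-20))*5066 = 259 + (9 - 45)*5066 = 259 - 36*5066 = 259 - 182376 = -182117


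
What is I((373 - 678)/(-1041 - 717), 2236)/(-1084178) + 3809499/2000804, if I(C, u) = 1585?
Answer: 2063501866241/1084613839556 ≈ 1.9025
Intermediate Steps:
I((373 - 678)/(-1041 - 717), 2236)/(-1084178) + 3809499/2000804 = 1585/(-1084178) + 3809499/2000804 = 1585*(-1/1084178) + 3809499*(1/2000804) = -1585/1084178 + 3809499/2000804 = 2063501866241/1084613839556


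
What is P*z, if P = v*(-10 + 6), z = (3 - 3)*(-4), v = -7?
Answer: 0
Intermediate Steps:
z = 0 (z = 0*(-4) = 0)
P = 28 (P = -7*(-10 + 6) = -7*(-4) = 28)
P*z = 28*0 = 0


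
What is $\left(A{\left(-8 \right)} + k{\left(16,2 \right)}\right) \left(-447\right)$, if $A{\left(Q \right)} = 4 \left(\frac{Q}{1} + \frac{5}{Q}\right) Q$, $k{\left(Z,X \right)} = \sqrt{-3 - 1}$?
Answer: $-123372 - 894 i \approx -1.2337 \cdot 10^{5} - 894.0 i$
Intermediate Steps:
$k{\left(Z,X \right)} = 2 i$ ($k{\left(Z,X \right)} = \sqrt{-4} = 2 i$)
$A{\left(Q \right)} = Q \left(4 Q + \frac{20}{Q}\right)$ ($A{\left(Q \right)} = 4 \left(Q 1 + \frac{5}{Q}\right) Q = 4 \left(Q + \frac{5}{Q}\right) Q = \left(4 Q + \frac{20}{Q}\right) Q = Q \left(4 Q + \frac{20}{Q}\right)$)
$\left(A{\left(-8 \right)} + k{\left(16,2 \right)}\right) \left(-447\right) = \left(\left(20 + 4 \left(-8\right)^{2}\right) + 2 i\right) \left(-447\right) = \left(\left(20 + 4 \cdot 64\right) + 2 i\right) \left(-447\right) = \left(\left(20 + 256\right) + 2 i\right) \left(-447\right) = \left(276 + 2 i\right) \left(-447\right) = -123372 - 894 i$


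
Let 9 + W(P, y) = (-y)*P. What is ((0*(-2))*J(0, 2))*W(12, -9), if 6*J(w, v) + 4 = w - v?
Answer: 0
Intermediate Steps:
J(w, v) = -⅔ - v/6 + w/6 (J(w, v) = -⅔ + (w - v)/6 = -⅔ + (-v/6 + w/6) = -⅔ - v/6 + w/6)
W(P, y) = -9 - P*y (W(P, y) = -9 + (-y)*P = -9 - P*y)
((0*(-2))*J(0, 2))*W(12, -9) = ((0*(-2))*(-⅔ - ⅙*2 + (⅙)*0))*(-9 - 1*12*(-9)) = (0*(-⅔ - ⅓ + 0))*(-9 + 108) = (0*(-1))*99 = 0*99 = 0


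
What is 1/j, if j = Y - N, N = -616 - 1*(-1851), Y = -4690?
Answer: -1/5925 ≈ -0.00016878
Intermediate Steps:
N = 1235 (N = -616 + 1851 = 1235)
j = -5925 (j = -4690 - 1*1235 = -4690 - 1235 = -5925)
1/j = 1/(-5925) = -1/5925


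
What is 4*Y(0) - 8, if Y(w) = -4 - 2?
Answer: -32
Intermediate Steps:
Y(w) = -6
4*Y(0) - 8 = 4*(-6) - 8 = -24 - 8 = -32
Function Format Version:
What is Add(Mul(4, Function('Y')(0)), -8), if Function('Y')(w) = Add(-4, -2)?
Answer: -32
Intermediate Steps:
Function('Y')(w) = -6
Add(Mul(4, Function('Y')(0)), -8) = Add(Mul(4, -6), -8) = Add(-24, -8) = -32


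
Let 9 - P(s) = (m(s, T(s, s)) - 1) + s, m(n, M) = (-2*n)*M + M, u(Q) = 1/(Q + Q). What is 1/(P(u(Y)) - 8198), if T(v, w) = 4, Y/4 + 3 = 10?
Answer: -8/65535 ≈ -0.00012207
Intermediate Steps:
Y = 28 (Y = -12 + 4*10 = -12 + 40 = 28)
u(Q) = 1/(2*Q)
m(n, M) = M - 2*M*n (m(n, M) = -2*M*n + M = M - 2*M*n)
P(s) = 6 + 7*s (P(s) = 9 - ((4*(1 - 2*s) - 1) + s) = 9 - (((4 - 8*s) - 1) + s) = 9 - ((3 - 8*s) + s) = 9 - (3 - 7*s) = 9 + (-3 + 7*s) = 6 + 7*s)
1/(P(u(Y)) - 8198) = 1/((6 + 7*((½)/28)) - 8198) = 1/((6 + 7*((½)*(1/28))) - 8198) = 1/((6 + 7*(1/56)) - 8198) = 1/((6 + ⅛) - 8198) = 1/(49/8 - 8198) = 1/(-65535/8) = -8/65535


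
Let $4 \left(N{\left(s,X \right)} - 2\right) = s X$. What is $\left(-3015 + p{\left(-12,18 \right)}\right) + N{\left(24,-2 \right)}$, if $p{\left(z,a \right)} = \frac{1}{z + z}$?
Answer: $- \frac{72601}{24} \approx -3025.0$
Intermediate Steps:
$p{\left(z,a \right)} = \frac{1}{2 z}$
$N{\left(s,X \right)} = 2 + \frac{X s}{4}$ ($N{\left(s,X \right)} = 2 + \frac{s X}{4} = 2 + \frac{X s}{4}$)
$\left(-3015 + p{\left(-12,18 \right)}\right) + N{\left(24,-2 \right)} = \left(-3015 + \frac{1}{2 \left(-12\right)}\right) + \left(2 + \frac{1}{4} \left(-2\right) 24\right) = \left(-3015 + \frac{1}{2} \left(- \frac{1}{12}\right)\right) + \left(2 - 12\right) = \left(-3015 - \frac{1}{24}\right) - 10 = - \frac{72361}{24} - 10 = - \frac{72601}{24}$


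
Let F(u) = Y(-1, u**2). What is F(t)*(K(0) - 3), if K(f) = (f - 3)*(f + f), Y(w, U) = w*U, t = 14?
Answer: 588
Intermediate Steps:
Y(w, U) = U*w
K(f) = 2*f*(-3 + f) (K(f) = (-3 + f)*(2*f) = 2*f*(-3 + f))
F(u) = -u**2 (F(u) = u**2*(-1) = -u**2)
F(t)*(K(0) - 3) = (-1*14**2)*(2*0*(-3 + 0) - 3) = (-1*196)*(2*0*(-3) - 3) = -196*(0 - 3) = -196*(-3) = 588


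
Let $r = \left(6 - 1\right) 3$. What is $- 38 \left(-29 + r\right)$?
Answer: $532$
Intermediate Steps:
$r = 15$ ($r = 5 \cdot 3 = 15$)
$- 38 \left(-29 + r\right) = - 38 \left(-29 + 15\right) = \left(-38\right) \left(-14\right) = 532$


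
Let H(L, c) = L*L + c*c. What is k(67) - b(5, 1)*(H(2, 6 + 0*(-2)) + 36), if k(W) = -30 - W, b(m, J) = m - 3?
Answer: -249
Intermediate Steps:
H(L, c) = L**2 + c**2
b(m, J) = -3 + m
k(67) - b(5, 1)*(H(2, 6 + 0*(-2)) + 36) = (-30 - 1*67) - (-3 + 5)*((2**2 + (6 + 0*(-2))**2) + 36) = (-30 - 67) - 2*((4 + (6 + 0)**2) + 36) = -97 - 2*((4 + 6**2) + 36) = -97 - 2*((4 + 36) + 36) = -97 - 2*(40 + 36) = -97 - 2*76 = -97 - 1*152 = -97 - 152 = -249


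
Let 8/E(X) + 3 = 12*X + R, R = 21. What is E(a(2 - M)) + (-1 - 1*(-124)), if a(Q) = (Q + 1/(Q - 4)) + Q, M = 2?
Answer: 1853/15 ≈ 123.53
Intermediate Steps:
a(Q) = 1/(-4 + Q) + 2*Q (a(Q) = (Q + 1/(-4 + Q)) + Q = 1/(-4 + Q) + 2*Q)
E(X) = 8/(18 + 12*X) (E(X) = 8/(-3 + (12*X + 21)) = 8/(-3 + (21 + 12*X)) = 8/(18 + 12*X))
E(a(2 - M)) + (-1 - 1*(-124)) = 4/(3*(3 + 2*((1 - 8*(2 - 1*2) + 2*(2 - 1*2)**2)/(-4 + (2 - 1*2))))) + (-1 - 1*(-124)) = 4/(3*(3 + 2*((1 - 8*(2 - 2) + 2*(2 - 2)**2)/(-4 + (2 - 2))))) + (-1 + 124) = 4/(3*(3 + 2*((1 - 8*0 + 2*0**2)/(-4 + 0)))) + 123 = 4/(3*(3 + 2*((1 + 0 + 2*0)/(-4)))) + 123 = 4/(3*(3 + 2*(-(1 + 0 + 0)/4))) + 123 = 4/(3*(3 + 2*(-1/4*1))) + 123 = 4/(3*(3 + 2*(-1/4))) + 123 = 4/(3*(3 - 1/2)) + 123 = 4/(3*(5/2)) + 123 = (4/3)*(2/5) + 123 = 8/15 + 123 = 1853/15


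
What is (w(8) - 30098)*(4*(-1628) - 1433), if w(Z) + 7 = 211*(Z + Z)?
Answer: 212361905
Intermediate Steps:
w(Z) = -7 + 422*Z (w(Z) = -7 + 211*(Z + Z) = -7 + 211*(2*Z) = -7 + 422*Z)
(w(8) - 30098)*(4*(-1628) - 1433) = ((-7 + 422*8) - 30098)*(4*(-1628) - 1433) = ((-7 + 3376) - 30098)*(-6512 - 1433) = (3369 - 30098)*(-7945) = -26729*(-7945) = 212361905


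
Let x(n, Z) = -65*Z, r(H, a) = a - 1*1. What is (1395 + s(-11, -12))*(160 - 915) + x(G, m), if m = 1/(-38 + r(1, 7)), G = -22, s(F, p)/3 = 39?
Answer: -36529855/32 ≈ -1.1416e+6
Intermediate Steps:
r(H, a) = -1 + a (r(H, a) = a - 1 = -1 + a)
s(F, p) = 117 (s(F, p) = 3*39 = 117)
m = -1/32 (m = 1/(-38 + (-1 + 7)) = 1/(-38 + 6) = 1/(-32) = -1/32 ≈ -0.031250)
(1395 + s(-11, -12))*(160 - 915) + x(G, m) = (1395 + 117)*(160 - 915) - 65*(-1/32) = 1512*(-755) + 65/32 = -1141560 + 65/32 = -36529855/32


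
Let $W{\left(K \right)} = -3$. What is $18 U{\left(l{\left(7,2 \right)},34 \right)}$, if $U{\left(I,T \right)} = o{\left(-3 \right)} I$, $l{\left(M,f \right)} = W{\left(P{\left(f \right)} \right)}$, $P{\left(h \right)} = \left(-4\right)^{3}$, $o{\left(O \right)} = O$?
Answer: $162$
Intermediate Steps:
$P{\left(h \right)} = -64$
$l{\left(M,f \right)} = -3$
$U{\left(I,T \right)} = - 3 I$
$18 U{\left(l{\left(7,2 \right)},34 \right)} = 18 \left(\left(-3\right) \left(-3\right)\right) = 18 \cdot 9 = 162$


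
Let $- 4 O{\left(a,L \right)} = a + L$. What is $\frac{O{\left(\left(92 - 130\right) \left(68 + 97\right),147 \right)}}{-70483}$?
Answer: $- \frac{6123}{281932} \approx -0.021718$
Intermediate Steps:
$O{\left(a,L \right)} = - \frac{L}{4} - \frac{a}{4}$ ($O{\left(a,L \right)} = - \frac{a + L}{4} = - \frac{L + a}{4} = - \frac{L}{4} - \frac{a}{4}$)
$\frac{O{\left(\left(92 - 130\right) \left(68 + 97\right),147 \right)}}{-70483} = \frac{\left(- \frac{1}{4}\right) 147 - \frac{\left(92 - 130\right) \left(68 + 97\right)}{4}}{-70483} = \left(- \frac{147}{4} - \frac{\left(-38\right) 165}{4}\right) \left(- \frac{1}{70483}\right) = \left(- \frac{147}{4} - - \frac{3135}{2}\right) \left(- \frac{1}{70483}\right) = \left(- \frac{147}{4} + \frac{3135}{2}\right) \left(- \frac{1}{70483}\right) = \frac{6123}{4} \left(- \frac{1}{70483}\right) = - \frac{6123}{281932}$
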